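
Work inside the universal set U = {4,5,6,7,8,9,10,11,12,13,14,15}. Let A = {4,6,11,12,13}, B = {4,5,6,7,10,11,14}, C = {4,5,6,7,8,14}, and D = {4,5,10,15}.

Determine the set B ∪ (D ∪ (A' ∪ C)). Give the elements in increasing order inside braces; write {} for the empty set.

{4,5,6,7,8,9,10,11,14,15}

A' = {5,7,8,9,10,14,15}
A' ∪ C = {4,5,6,7,8,9,10,14,15}
D ∪ (A' ∪ C) = {4,5,6,7,8,9,10,14,15}
B ∪ (D ∪ (A' ∪ C)) = {4,5,6,7,8,9,10,11,14,15}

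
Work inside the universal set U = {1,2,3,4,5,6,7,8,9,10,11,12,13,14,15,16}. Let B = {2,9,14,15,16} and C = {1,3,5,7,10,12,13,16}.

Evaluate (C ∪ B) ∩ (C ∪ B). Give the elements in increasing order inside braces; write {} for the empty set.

{1,2,3,5,7,9,10,12,13,14,15,16}

C ∪ B = {1,2,3,5,7,9,10,12,13,14,15,16}
(C ∪ B) ∩ (C ∪ B) = {1,2,3,5,7,9,10,12,13,14,15,16}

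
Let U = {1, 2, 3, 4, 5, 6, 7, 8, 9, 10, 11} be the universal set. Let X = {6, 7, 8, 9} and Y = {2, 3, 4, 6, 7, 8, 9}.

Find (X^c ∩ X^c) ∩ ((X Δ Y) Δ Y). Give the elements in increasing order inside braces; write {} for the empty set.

X^c = {1, 2, 3, 4, 5, 10, 11}
X^c ∩ X^c = {1, 2, 3, 4, 5, 10, 11}
X Δ Y = {2, 3, 4}
(X Δ Y) Δ Y = {6, 7, 8, 9}
(X^c ∩ X^c) ∩ ((X Δ Y) Δ Y) = {}

{}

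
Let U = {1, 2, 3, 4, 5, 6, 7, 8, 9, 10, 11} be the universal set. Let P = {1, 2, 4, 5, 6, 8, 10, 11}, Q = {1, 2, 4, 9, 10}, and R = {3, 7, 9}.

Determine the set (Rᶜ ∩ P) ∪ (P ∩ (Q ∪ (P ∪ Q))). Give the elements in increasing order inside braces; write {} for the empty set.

Rᶜ = {1, 2, 4, 5, 6, 8, 10, 11}
Rᶜ ∩ P = {1, 2, 4, 5, 6, 8, 10, 11}
P ∪ Q = {1, 2, 4, 5, 6, 8, 9, 10, 11}
Q ∪ (P ∪ Q) = {1, 2, 4, 5, 6, 8, 9, 10, 11}
P ∩ (Q ∪ (P ∪ Q)) = {1, 2, 4, 5, 6, 8, 10, 11}
(Rᶜ ∩ P) ∪ (P ∩ (Q ∪ (P ∪ Q))) = {1, 2, 4, 5, 6, 8, 10, 11}

{1, 2, 4, 5, 6, 8, 10, 11}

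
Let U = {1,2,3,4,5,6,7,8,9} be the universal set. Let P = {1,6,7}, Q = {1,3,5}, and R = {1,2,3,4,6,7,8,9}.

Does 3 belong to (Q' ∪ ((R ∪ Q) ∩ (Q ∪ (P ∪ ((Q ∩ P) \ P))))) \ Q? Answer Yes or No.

No

3 ∈ Q, so 3 ∉ Q'
3 ∈ R and 3 ∈ Q, so 3 ∈ R ∪ Q
3 ∈ Q and 3 ∉ P, so 3 ∉ Q ∩ P
3 ∉ (Q ∩ P) and 3 ∉ P, so 3 ∉ (Q ∩ P) \ P
3 ∉ P and 3 ∉ ((Q ∩ P) \ P), so 3 ∉ P ∪ ((Q ∩ P) \ P)
3 ∈ Q and 3 ∉ (P ∪ ((Q ∩ P) \ P)), so 3 ∈ Q ∪ (P ∪ ((Q ∩ P) \ P))
3 ∈ (R ∪ Q) and 3 ∈ (Q ∪ (P ∪ ((Q ∩ P) \ P))), so 3 ∈ (R ∪ Q) ∩ (Q ∪ (P ∪ ((Q ∩ P) \ P)))
3 ∉ Q' and 3 ∈ ((R ∪ Q) ∩ (Q ∪ (P ∪ ((Q ∩ P) \ P)))), so 3 ∈ Q' ∪ ((R ∪ Q) ∩ (Q ∪ (P ∪ ((Q ∩ P) \ P))))
3 ∈ (Q' ∪ ((R ∪ Q) ∩ (Q ∪ (P ∪ ((Q ∩ P) \ P))))) and 3 ∈ Q, so 3 ∉ (Q' ∪ ((R ∪ Q) ∩ (Q ∪ (P ∪ ((Q ∩ P) \ P))))) \ Q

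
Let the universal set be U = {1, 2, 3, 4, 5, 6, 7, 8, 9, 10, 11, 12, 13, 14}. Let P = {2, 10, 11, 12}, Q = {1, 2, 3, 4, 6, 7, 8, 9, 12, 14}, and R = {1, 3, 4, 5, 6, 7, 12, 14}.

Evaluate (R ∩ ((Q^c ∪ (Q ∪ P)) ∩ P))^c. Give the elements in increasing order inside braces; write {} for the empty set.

Q^c = {5, 10, 11, 13}
Q ∪ P = {1, 2, 3, 4, 6, 7, 8, 9, 10, 11, 12, 14}
Q^c ∪ (Q ∪ P) = {1, 2, 3, 4, 5, 6, 7, 8, 9, 10, 11, 12, 13, 14}
(Q^c ∪ (Q ∪ P)) ∩ P = {2, 10, 11, 12}
R ∩ ((Q^c ∪ (Q ∪ P)) ∩ P) = {12}
(R ∩ ((Q^c ∪ (Q ∪ P)) ∩ P))^c = {1, 2, 3, 4, 5, 6, 7, 8, 9, 10, 11, 13, 14}

{1, 2, 3, 4, 5, 6, 7, 8, 9, 10, 11, 13, 14}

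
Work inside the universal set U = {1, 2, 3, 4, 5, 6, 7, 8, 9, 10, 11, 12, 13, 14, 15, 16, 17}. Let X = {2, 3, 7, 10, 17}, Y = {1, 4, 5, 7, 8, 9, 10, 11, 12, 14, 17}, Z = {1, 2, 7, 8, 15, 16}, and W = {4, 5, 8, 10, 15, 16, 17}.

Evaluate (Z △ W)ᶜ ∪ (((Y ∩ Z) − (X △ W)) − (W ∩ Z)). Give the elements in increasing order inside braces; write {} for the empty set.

Z △ W = {1, 2, 4, 5, 7, 10, 17}
(Z △ W)ᶜ = {3, 6, 8, 9, 11, 12, 13, 14, 15, 16}
Y ∩ Z = {1, 7, 8}
X △ W = {2, 3, 4, 5, 7, 8, 15, 16}
(Y ∩ Z) − (X △ W) = {1}
W ∩ Z = {8, 15, 16}
((Y ∩ Z) − (X △ W)) − (W ∩ Z) = {1}
(Z △ W)ᶜ ∪ (((Y ∩ Z) − (X △ W)) − (W ∩ Z)) = {1, 3, 6, 8, 9, 11, 12, 13, 14, 15, 16}

{1, 3, 6, 8, 9, 11, 12, 13, 14, 15, 16}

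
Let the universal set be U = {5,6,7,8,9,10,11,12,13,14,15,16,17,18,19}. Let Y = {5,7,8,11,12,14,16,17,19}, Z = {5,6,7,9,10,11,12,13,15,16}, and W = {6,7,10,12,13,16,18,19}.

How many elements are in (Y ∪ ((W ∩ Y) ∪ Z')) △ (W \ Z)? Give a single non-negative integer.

W ∩ Y = {7,12,16,19}
Z' = {8,14,17,18,19}
(W ∩ Y) ∪ Z' = {7,8,12,14,16,17,18,19}
Y ∪ ((W ∩ Y) ∪ Z') = {5,7,8,11,12,14,16,17,18,19}
W \ Z = {18,19}
(Y ∪ ((W ∩ Y) ∪ Z')) △ (W \ Z) = {5,7,8,11,12,14,16,17}
|(Y ∪ ((W ∩ Y) ∪ Z')) △ (W \ Z)| = 8

8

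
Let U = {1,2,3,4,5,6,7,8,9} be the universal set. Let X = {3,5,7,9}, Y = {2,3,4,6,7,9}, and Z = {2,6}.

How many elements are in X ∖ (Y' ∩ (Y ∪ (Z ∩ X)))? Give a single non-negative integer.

Y' = {1,5,8}
Z ∩ X = {}
Y ∪ (Z ∩ X) = {2,3,4,6,7,9}
Y' ∩ (Y ∪ (Z ∩ X)) = {}
X ∖ (Y' ∩ (Y ∪ (Z ∩ X))) = {3,5,7,9}
|X ∖ (Y' ∩ (Y ∪ (Z ∩ X)))| = 4

4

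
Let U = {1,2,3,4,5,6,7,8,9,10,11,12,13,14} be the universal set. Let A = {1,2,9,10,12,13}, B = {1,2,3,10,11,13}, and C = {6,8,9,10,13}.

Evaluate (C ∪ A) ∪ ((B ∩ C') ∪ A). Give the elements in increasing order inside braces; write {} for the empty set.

C ∪ A = {1,2,6,8,9,10,12,13}
C' = {1,2,3,4,5,7,11,12,14}
B ∩ C' = {1,2,3,11}
(B ∩ C') ∪ A = {1,2,3,9,10,11,12,13}
(C ∪ A) ∪ ((B ∩ C') ∪ A) = {1,2,3,6,8,9,10,11,12,13}

{1,2,3,6,8,9,10,11,12,13}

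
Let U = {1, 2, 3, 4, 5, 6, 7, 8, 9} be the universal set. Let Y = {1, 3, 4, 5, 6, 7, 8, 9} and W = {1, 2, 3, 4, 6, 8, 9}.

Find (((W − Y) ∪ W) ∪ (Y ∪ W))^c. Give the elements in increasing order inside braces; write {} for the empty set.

W − Y = {2}
(W − Y) ∪ W = {1, 2, 3, 4, 6, 8, 9}
Y ∪ W = {1, 2, 3, 4, 5, 6, 7, 8, 9}
((W − Y) ∪ W) ∪ (Y ∪ W) = {1, 2, 3, 4, 5, 6, 7, 8, 9}
(((W − Y) ∪ W) ∪ (Y ∪ W))^c = {}

{}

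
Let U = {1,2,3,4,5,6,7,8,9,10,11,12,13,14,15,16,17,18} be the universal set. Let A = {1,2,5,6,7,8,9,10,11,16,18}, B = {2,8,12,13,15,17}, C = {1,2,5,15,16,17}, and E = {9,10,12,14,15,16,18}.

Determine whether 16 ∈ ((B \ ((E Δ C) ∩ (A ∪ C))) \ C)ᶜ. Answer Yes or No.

Yes

16 ∈ E and 16 ∈ C, so 16 ∉ E Δ C
16 ∈ A and 16 ∈ C, so 16 ∈ A ∪ C
16 ∉ (E Δ C) and 16 ∈ (A ∪ C), so 16 ∉ (E Δ C) ∩ (A ∪ C)
16 ∉ B and 16 ∉ ((E Δ C) ∩ (A ∪ C)), so 16 ∉ B \ ((E Δ C) ∩ (A ∪ C))
16 ∉ (B \ ((E Δ C) ∩ (A ∪ C))) and 16 ∈ C, so 16 ∉ (B \ ((E Δ C) ∩ (A ∪ C))) \ C
16 ∈ ((B \ ((E Δ C) ∩ (A ∪ C))) \ C)ᶜ since 16 ∉ ((B \ ((E Δ C) ∩ (A ∪ C))) \ C)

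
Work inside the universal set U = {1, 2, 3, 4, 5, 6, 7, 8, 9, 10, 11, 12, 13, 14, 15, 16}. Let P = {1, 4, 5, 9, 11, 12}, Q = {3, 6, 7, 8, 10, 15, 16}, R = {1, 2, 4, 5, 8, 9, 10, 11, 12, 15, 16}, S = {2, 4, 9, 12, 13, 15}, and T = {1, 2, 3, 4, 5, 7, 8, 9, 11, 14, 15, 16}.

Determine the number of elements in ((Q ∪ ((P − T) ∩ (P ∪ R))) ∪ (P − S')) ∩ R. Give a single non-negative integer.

P − T = {12}
P ∪ R = {1, 2, 4, 5, 8, 9, 10, 11, 12, 15, 16}
(P − T) ∩ (P ∪ R) = {12}
Q ∪ ((P − T) ∩ (P ∪ R)) = {3, 6, 7, 8, 10, 12, 15, 16}
S' = {1, 3, 5, 6, 7, 8, 10, 11, 14, 16}
P − S' = {4, 9, 12}
(Q ∪ ((P − T) ∩ (P ∪ R))) ∪ (P − S') = {3, 4, 6, 7, 8, 9, 10, 12, 15, 16}
((Q ∪ ((P − T) ∩ (P ∪ R))) ∪ (P − S')) ∩ R = {4, 8, 9, 10, 12, 15, 16}
|((Q ∪ ((P − T) ∩ (P ∪ R))) ∪ (P − S')) ∩ R| = 7

7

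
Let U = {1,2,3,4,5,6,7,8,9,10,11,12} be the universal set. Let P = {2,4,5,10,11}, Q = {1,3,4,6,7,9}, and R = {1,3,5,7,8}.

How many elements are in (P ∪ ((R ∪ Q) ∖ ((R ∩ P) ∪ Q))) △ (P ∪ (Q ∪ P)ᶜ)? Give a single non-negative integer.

R ∪ Q = {1,3,4,5,6,7,8,9}
R ∩ P = {5}
(R ∩ P) ∪ Q = {1,3,4,5,6,7,9}
(R ∪ Q) ∖ ((R ∩ P) ∪ Q) = {8}
P ∪ ((R ∪ Q) ∖ ((R ∩ P) ∪ Q)) = {2,4,5,8,10,11}
Q ∪ P = {1,2,3,4,5,6,7,9,10,11}
(Q ∪ P)ᶜ = {8,12}
P ∪ (Q ∪ P)ᶜ = {2,4,5,8,10,11,12}
(P ∪ ((R ∪ Q) ∖ ((R ∩ P) ∪ Q))) △ (P ∪ (Q ∪ P)ᶜ) = {12}
|(P ∪ ((R ∪ Q) ∖ ((R ∩ P) ∪ Q))) △ (P ∪ (Q ∪ P)ᶜ)| = 1

1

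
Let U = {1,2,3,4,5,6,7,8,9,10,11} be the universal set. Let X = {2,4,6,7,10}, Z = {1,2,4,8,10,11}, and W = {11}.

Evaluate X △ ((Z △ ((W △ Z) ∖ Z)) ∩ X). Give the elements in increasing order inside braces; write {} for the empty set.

{6,7}

W △ Z = {1,2,4,8,10}
(W △ Z) ∖ Z = {}
Z △ ((W △ Z) ∖ Z) = {1,2,4,8,10,11}
(Z △ ((W △ Z) ∖ Z)) ∩ X = {2,4,10}
X △ ((Z △ ((W △ Z) ∖ Z)) ∩ X) = {6,7}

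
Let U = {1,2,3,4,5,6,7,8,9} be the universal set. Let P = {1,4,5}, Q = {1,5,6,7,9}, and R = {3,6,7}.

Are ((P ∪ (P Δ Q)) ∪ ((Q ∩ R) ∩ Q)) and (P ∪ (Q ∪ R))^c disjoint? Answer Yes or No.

Yes

P Δ Q = {4,6,7,9}
P ∪ (P Δ Q) = {1,4,5,6,7,9}
Q ∩ R = {6,7}
(Q ∩ R) ∩ Q = {6,7}
(P ∪ (P Δ Q)) ∪ ((Q ∩ R) ∩ Q) = {1,4,5,6,7,9}
Q ∪ R = {1,3,5,6,7,9}
P ∪ (Q ∪ R) = {1,3,4,5,6,7,9}
(P ∪ (Q ∪ R))^c = {2,8}
{1,4,5,6,7,9} and {2,8} share no elements.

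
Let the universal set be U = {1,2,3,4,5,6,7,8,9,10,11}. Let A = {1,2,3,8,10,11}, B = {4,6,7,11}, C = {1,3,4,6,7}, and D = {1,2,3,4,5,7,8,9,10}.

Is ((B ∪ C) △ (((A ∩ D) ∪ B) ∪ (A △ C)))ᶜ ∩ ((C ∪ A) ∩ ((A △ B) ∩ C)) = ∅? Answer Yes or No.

B ∪ C = {1,3,4,6,7,11}
A ∩ D = {1,2,3,8,10}
(A ∩ D) ∪ B = {1,2,3,4,6,7,8,10,11}
A △ C = {2,4,6,7,8,10,11}
((A ∩ D) ∪ B) ∪ (A △ C) = {1,2,3,4,6,7,8,10,11}
(B ∪ C) △ (((A ∩ D) ∪ B) ∪ (A △ C)) = {2,8,10}
((B ∪ C) △ (((A ∩ D) ∪ B) ∪ (A △ C)))ᶜ = {1,3,4,5,6,7,9,11}
C ∪ A = {1,2,3,4,6,7,8,10,11}
A △ B = {1,2,3,4,6,7,8,10}
(A △ B) ∩ C = {1,3,4,6,7}
(C ∪ A) ∩ ((A △ B) ∩ C) = {1,3,4,6,7}
1 lies in both, so they are not disjoint.

No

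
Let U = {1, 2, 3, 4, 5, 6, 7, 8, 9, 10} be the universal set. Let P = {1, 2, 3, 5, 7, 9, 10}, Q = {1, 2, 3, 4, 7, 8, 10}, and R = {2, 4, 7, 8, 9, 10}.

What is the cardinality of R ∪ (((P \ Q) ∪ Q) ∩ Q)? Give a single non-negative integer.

P \ Q = {5, 9}
(P \ Q) ∪ Q = {1, 2, 3, 4, 5, 7, 8, 9, 10}
((P \ Q) ∪ Q) ∩ Q = {1, 2, 3, 4, 7, 8, 10}
R ∪ (((P \ Q) ∪ Q) ∩ Q) = {1, 2, 3, 4, 7, 8, 9, 10}
|R ∪ (((P \ Q) ∪ Q) ∩ Q)| = 8

8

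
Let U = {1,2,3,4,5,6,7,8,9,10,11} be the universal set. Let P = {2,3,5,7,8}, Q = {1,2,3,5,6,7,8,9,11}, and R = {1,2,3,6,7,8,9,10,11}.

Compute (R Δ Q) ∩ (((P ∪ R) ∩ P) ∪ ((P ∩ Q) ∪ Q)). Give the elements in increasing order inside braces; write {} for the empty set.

R Δ Q = {5,10}
P ∪ R = {1,2,3,5,6,7,8,9,10,11}
(P ∪ R) ∩ P = {2,3,5,7,8}
P ∩ Q = {2,3,5,7,8}
(P ∩ Q) ∪ Q = {1,2,3,5,6,7,8,9,11}
((P ∪ R) ∩ P) ∪ ((P ∩ Q) ∪ Q) = {1,2,3,5,6,7,8,9,11}
(R Δ Q) ∩ (((P ∪ R) ∩ P) ∪ ((P ∩ Q) ∪ Q)) = {5}

{5}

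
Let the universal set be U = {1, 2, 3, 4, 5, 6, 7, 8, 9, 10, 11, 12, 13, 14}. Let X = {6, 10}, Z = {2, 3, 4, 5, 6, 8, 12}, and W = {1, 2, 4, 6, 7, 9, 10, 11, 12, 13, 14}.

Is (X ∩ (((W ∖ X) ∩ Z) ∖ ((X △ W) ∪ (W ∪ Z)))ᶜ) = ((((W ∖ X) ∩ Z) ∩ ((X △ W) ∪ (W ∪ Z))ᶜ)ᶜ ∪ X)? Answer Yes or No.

W ∖ X = {1, 2, 4, 7, 9, 11, 12, 13, 14}
(W ∖ X) ∩ Z = {2, 4, 12}
X △ W = {1, 2, 4, 7, 9, 11, 12, 13, 14}
W ∪ Z = {1, 2, 3, 4, 5, 6, 7, 8, 9, 10, 11, 12, 13, 14}
(X △ W) ∪ (W ∪ Z) = {1, 2, 3, 4, 5, 6, 7, 8, 9, 10, 11, 12, 13, 14}
((W ∖ X) ∩ Z) ∖ ((X △ W) ∪ (W ∪ Z)) = {}
(((W ∖ X) ∩ Z) ∖ ((X △ W) ∪ (W ∪ Z)))ᶜ = {1, 2, 3, 4, 5, 6, 7, 8, 9, 10, 11, 12, 13, 14}
X ∩ (((W ∖ X) ∩ Z) ∖ ((X △ W) ∪ (W ∪ Z)))ᶜ = {6, 10}
((X △ W) ∪ (W ∪ Z))ᶜ = {}
((W ∖ X) ∩ Z) ∩ ((X △ W) ∪ (W ∪ Z))ᶜ = {}
(((W ∖ X) ∩ Z) ∩ ((X △ W) ∪ (W ∪ Z))ᶜ)ᶜ = {1, 2, 3, 4, 5, 6, 7, 8, 9, 10, 11, 12, 13, 14}
(((W ∖ X) ∩ Z) ∩ ((X △ W) ∪ (W ∪ Z))ᶜ)ᶜ ∪ X = {1, 2, 3, 4, 5, 6, 7, 8, 9, 10, 11, 12, 13, 14}
1 ∈ (((W ∖ X) ∩ Z) ∩ ((X △ W) ∪ (W ∪ Z))ᶜ)ᶜ ∪ X but 1 ∉ X ∩ (((W ∖ X) ∩ Z) ∖ ((X △ W) ∪ (W ∪ Z)))ᶜ, so they differ.

No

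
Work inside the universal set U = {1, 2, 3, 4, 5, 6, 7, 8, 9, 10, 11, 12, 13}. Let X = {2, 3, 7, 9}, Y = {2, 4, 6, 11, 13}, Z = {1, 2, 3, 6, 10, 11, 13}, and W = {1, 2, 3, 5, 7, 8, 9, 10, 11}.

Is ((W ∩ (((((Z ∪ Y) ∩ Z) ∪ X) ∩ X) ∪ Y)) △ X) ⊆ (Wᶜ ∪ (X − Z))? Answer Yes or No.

No

Z ∪ Y = {1, 2, 3, 4, 6, 10, 11, 13}
(Z ∪ Y) ∩ Z = {1, 2, 3, 6, 10, 11, 13}
((Z ∪ Y) ∩ Z) ∪ X = {1, 2, 3, 6, 7, 9, 10, 11, 13}
(((Z ∪ Y) ∩ Z) ∪ X) ∩ X = {2, 3, 7, 9}
((((Z ∪ Y) ∩ Z) ∪ X) ∩ X) ∪ Y = {2, 3, 4, 6, 7, 9, 11, 13}
W ∩ (((((Z ∪ Y) ∩ Z) ∪ X) ∩ X) ∪ Y) = {2, 3, 7, 9, 11}
(W ∩ (((((Z ∪ Y) ∩ Z) ∪ X) ∩ X) ∪ Y)) △ X = {11}
Wᶜ = {4, 6, 12, 13}
X − Z = {7, 9}
Wᶜ ∪ (X − Z) = {4, 6, 7, 9, 12, 13}
11 ∈ (W ∩ (((((Z ∪ Y) ∩ Z) ∪ X) ∩ X) ∪ Y)) △ X but 11 ∉ Wᶜ ∪ (X − Z), so the inclusion fails.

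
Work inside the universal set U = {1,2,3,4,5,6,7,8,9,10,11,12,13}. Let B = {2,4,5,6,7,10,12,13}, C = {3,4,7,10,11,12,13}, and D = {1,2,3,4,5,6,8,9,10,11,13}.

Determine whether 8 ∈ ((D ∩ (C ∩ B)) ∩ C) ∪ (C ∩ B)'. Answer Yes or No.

Yes

8 ∉ C and 8 ∉ B, so 8 ∉ C ∩ B
8 ∈ D and 8 ∉ (C ∩ B), so 8 ∉ D ∩ (C ∩ B)
8 ∉ (D ∩ (C ∩ B)) and 8 ∉ C, so 8 ∉ (D ∩ (C ∩ B)) ∩ C
8 ∉ C and 8 ∉ B, so 8 ∉ C ∩ B
8 ∈ (C ∩ B)' since 8 ∉ (C ∩ B)
8 ∉ ((D ∩ (C ∩ B)) ∩ C) and 8 ∈ (C ∩ B)', so 8 ∈ ((D ∩ (C ∩ B)) ∩ C) ∪ (C ∩ B)'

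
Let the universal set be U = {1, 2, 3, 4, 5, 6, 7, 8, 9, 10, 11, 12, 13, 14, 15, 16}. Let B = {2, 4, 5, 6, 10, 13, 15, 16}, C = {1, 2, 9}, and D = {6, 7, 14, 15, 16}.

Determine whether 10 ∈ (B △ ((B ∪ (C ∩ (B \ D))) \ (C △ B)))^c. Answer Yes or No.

No

10 ∈ B and 10 ∉ D, so 10 ∈ B \ D
10 ∉ C and 10 ∈ (B \ D), so 10 ∉ C ∩ (B \ D)
10 ∈ B and 10 ∉ (C ∩ (B \ D)), so 10 ∈ B ∪ (C ∩ (B \ D))
10 ∉ C and 10 ∈ B, so 10 ∈ C △ B
10 ∈ (B ∪ (C ∩ (B \ D))) and 10 ∈ (C △ B), so 10 ∉ (B ∪ (C ∩ (B \ D))) \ (C △ B)
10 ∈ B and 10 ∉ ((B ∪ (C ∩ (B \ D))) \ (C △ B)), so 10 ∈ B △ ((B ∪ (C ∩ (B \ D))) \ (C △ B))
10 ∉ (B △ ((B ∪ (C ∩ (B \ D))) \ (C △ B)))^c since 10 ∈ (B △ ((B ∪ (C ∩ (B \ D))) \ (C △ B)))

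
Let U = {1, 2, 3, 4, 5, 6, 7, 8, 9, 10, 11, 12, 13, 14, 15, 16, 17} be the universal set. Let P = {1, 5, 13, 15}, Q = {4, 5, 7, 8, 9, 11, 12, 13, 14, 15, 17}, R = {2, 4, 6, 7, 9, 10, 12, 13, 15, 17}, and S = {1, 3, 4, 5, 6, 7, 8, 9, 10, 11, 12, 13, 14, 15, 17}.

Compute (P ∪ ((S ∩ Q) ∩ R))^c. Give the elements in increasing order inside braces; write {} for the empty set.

{2, 3, 6, 8, 10, 11, 14, 16}

S ∩ Q = {4, 5, 7, 8, 9, 11, 12, 13, 14, 15, 17}
(S ∩ Q) ∩ R = {4, 7, 9, 12, 13, 15, 17}
P ∪ ((S ∩ Q) ∩ R) = {1, 4, 5, 7, 9, 12, 13, 15, 17}
(P ∪ ((S ∩ Q) ∩ R))^c = {2, 3, 6, 8, 10, 11, 14, 16}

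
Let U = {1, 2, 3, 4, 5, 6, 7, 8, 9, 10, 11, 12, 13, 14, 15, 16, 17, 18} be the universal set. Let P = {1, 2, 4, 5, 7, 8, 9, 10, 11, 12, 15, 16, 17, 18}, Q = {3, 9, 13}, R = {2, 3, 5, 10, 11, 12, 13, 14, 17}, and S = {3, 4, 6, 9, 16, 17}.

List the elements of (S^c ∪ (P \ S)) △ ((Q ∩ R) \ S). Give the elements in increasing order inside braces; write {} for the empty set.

S^c = {1, 2, 5, 7, 8, 10, 11, 12, 13, 14, 15, 18}
P \ S = {1, 2, 5, 7, 8, 10, 11, 12, 15, 18}
S^c ∪ (P \ S) = {1, 2, 5, 7, 8, 10, 11, 12, 13, 14, 15, 18}
Q ∩ R = {3, 13}
(Q ∩ R) \ S = {13}
(S^c ∪ (P \ S)) △ ((Q ∩ R) \ S) = {1, 2, 5, 7, 8, 10, 11, 12, 14, 15, 18}

{1, 2, 5, 7, 8, 10, 11, 12, 14, 15, 18}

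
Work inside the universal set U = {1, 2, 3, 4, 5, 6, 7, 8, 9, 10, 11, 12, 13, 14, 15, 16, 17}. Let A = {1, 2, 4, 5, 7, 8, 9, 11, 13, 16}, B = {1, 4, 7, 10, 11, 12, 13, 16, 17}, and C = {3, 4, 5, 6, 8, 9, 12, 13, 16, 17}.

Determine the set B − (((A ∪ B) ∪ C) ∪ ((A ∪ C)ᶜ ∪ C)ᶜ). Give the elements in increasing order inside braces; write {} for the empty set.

A ∪ B = {1, 2, 4, 5, 7, 8, 9, 10, 11, 12, 13, 16, 17}
(A ∪ B) ∪ C = {1, 2, 3, 4, 5, 6, 7, 8, 9, 10, 11, 12, 13, 16, 17}
A ∪ C = {1, 2, 3, 4, 5, 6, 7, 8, 9, 11, 12, 13, 16, 17}
(A ∪ C)ᶜ = {10, 14, 15}
(A ∪ C)ᶜ ∪ C = {3, 4, 5, 6, 8, 9, 10, 12, 13, 14, 15, 16, 17}
((A ∪ C)ᶜ ∪ C)ᶜ = {1, 2, 7, 11}
((A ∪ B) ∪ C) ∪ ((A ∪ C)ᶜ ∪ C)ᶜ = {1, 2, 3, 4, 5, 6, 7, 8, 9, 10, 11, 12, 13, 16, 17}
B − (((A ∪ B) ∪ C) ∪ ((A ∪ C)ᶜ ∪ C)ᶜ) = {}

{}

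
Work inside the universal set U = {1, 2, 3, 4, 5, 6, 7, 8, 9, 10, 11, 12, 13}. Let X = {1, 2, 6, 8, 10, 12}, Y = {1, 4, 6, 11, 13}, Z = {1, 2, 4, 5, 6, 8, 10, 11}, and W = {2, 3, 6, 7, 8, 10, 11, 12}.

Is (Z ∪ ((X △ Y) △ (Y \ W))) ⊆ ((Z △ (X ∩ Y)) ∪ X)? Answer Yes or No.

X △ Y = {2, 4, 8, 10, 11, 12, 13}
Y \ W = {1, 4, 13}
(X △ Y) △ (Y \ W) = {1, 2, 8, 10, 11, 12}
Z ∪ ((X △ Y) △ (Y \ W)) = {1, 2, 4, 5, 6, 8, 10, 11, 12}
X ∩ Y = {1, 6}
Z △ (X ∩ Y) = {2, 4, 5, 8, 10, 11}
(Z △ (X ∩ Y)) ∪ X = {1, 2, 4, 5, 6, 8, 10, 11, 12}
Every element of {1, 2, 4, 5, 6, 8, 10, 11, 12} is in {1, 2, 4, 5, 6, 8, 10, 11, 12}, so Z ∪ ((X △ Y) △ (Y \ W)) ⊆ (Z △ (X ∩ Y)) ∪ X.

Yes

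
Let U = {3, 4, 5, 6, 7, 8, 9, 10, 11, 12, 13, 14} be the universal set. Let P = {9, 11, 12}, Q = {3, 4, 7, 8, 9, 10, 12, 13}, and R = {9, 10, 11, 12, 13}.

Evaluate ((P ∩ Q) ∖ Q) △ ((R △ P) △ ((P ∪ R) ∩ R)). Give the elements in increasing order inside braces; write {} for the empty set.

P ∩ Q = {9, 12}
(P ∩ Q) ∖ Q = {}
R △ P = {10, 13}
P ∪ R = {9, 10, 11, 12, 13}
(P ∪ R) ∩ R = {9, 10, 11, 12, 13}
(R △ P) △ ((P ∪ R) ∩ R) = {9, 11, 12}
((P ∩ Q) ∖ Q) △ ((R △ P) △ ((P ∪ R) ∩ R)) = {9, 11, 12}

{9, 11, 12}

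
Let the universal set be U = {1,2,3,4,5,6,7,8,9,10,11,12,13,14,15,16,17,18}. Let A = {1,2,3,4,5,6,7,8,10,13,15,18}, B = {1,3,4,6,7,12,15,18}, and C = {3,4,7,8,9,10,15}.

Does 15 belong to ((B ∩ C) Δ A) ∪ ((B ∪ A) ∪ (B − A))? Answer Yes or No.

15 ∈ B and 15 ∈ C, so 15 ∈ B ∩ C
15 ∈ (B ∩ C) and 15 ∈ A, so 15 ∉ (B ∩ C) Δ A
15 ∈ B and 15 ∈ A, so 15 ∈ B ∪ A
15 ∈ B and 15 ∈ A, so 15 ∉ B − A
15 ∈ (B ∪ A) and 15 ∉ (B − A), so 15 ∈ (B ∪ A) ∪ (B − A)
15 ∉ ((B ∩ C) Δ A) and 15 ∈ ((B ∪ A) ∪ (B − A)), so 15 ∈ ((B ∩ C) Δ A) ∪ ((B ∪ A) ∪ (B − A))

Yes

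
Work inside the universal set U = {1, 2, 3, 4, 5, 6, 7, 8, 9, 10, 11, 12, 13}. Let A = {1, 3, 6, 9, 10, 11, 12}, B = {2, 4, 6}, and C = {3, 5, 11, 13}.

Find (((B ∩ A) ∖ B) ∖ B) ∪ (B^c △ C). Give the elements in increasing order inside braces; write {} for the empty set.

B ∩ A = {6}
(B ∩ A) ∖ B = {}
((B ∩ A) ∖ B) ∖ B = {}
B^c = {1, 3, 5, 7, 8, 9, 10, 11, 12, 13}
B^c △ C = {1, 7, 8, 9, 10, 12}
(((B ∩ A) ∖ B) ∖ B) ∪ (B^c △ C) = {1, 7, 8, 9, 10, 12}

{1, 7, 8, 9, 10, 12}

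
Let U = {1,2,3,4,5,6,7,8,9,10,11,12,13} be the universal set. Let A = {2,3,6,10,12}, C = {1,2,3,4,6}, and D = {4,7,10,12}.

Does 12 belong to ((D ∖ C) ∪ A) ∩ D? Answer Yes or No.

Yes

12 ∈ D and 12 ∉ C, so 12 ∈ D ∖ C
12 ∈ (D ∖ C) and 12 ∈ A, so 12 ∈ (D ∖ C) ∪ A
12 ∈ ((D ∖ C) ∪ A) and 12 ∈ D, so 12 ∈ ((D ∖ C) ∪ A) ∩ D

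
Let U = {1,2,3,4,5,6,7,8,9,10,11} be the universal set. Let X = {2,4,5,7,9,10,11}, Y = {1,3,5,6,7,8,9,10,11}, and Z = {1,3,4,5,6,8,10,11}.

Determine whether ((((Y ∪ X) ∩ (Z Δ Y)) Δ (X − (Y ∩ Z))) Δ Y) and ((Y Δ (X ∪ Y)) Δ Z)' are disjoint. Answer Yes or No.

Y ∪ X = {1,2,3,4,5,6,7,8,9,10,11}
Z Δ Y = {4,7,9}
(Y ∪ X) ∩ (Z Δ Y) = {4,7,9}
Y ∩ Z = {1,3,5,6,8,10,11}
X − (Y ∩ Z) = {2,4,7,9}
((Y ∪ X) ∩ (Z Δ Y)) Δ (X − (Y ∩ Z)) = {2}
(((Y ∪ X) ∩ (Z Δ Y)) Δ (X − (Y ∩ Z))) Δ Y = {1,2,3,5,6,7,8,9,10,11}
X ∪ Y = {1,2,3,4,5,6,7,8,9,10,11}
Y Δ (X ∪ Y) = {2,4}
(Y Δ (X ∪ Y)) Δ Z = {1,2,3,5,6,8,10,11}
((Y Δ (X ∪ Y)) Δ Z)' = {4,7,9}
7 lies in both, so they are not disjoint.

No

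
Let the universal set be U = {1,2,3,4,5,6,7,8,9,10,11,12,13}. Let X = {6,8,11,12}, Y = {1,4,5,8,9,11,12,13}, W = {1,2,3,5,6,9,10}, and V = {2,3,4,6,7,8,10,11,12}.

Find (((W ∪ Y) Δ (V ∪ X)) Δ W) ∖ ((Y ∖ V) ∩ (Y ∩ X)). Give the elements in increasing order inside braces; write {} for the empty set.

{2,3,6,7,10,13}

W ∪ Y = {1,2,3,4,5,6,8,9,10,11,12,13}
V ∪ X = {2,3,4,6,7,8,10,11,12}
(W ∪ Y) Δ (V ∪ X) = {1,5,7,9,13}
((W ∪ Y) Δ (V ∪ X)) Δ W = {2,3,6,7,10,13}
Y ∖ V = {1,5,9,13}
Y ∩ X = {8,11,12}
(Y ∖ V) ∩ (Y ∩ X) = {}
(((W ∪ Y) Δ (V ∪ X)) Δ W) ∖ ((Y ∖ V) ∩ (Y ∩ X)) = {2,3,6,7,10,13}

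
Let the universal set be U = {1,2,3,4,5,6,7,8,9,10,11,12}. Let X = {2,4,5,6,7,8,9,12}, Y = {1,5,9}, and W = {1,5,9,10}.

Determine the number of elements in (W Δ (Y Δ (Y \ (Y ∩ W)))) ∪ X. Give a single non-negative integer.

Y ∩ W = {1,5,9}
Y \ (Y ∩ W) = {}
Y Δ (Y \ (Y ∩ W)) = {1,5,9}
W Δ (Y Δ (Y \ (Y ∩ W))) = {10}
(W Δ (Y Δ (Y \ (Y ∩ W)))) ∪ X = {2,4,5,6,7,8,9,10,12}
|(W Δ (Y Δ (Y \ (Y ∩ W)))) ∪ X| = 9

9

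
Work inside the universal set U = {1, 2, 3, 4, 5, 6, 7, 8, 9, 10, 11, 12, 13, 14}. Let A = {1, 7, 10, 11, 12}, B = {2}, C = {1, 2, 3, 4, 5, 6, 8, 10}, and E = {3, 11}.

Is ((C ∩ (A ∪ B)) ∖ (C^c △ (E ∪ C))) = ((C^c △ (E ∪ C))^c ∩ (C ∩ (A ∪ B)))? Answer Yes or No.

Yes

A ∪ B = {1, 2, 7, 10, 11, 12}
C ∩ (A ∪ B) = {1, 2, 10}
C^c = {7, 9, 11, 12, 13, 14}
E ∪ C = {1, 2, 3, 4, 5, 6, 8, 10, 11}
C^c △ (E ∪ C) = {1, 2, 3, 4, 5, 6, 7, 8, 9, 10, 12, 13, 14}
(C ∩ (A ∪ B)) ∖ (C^c △ (E ∪ C)) = {}
(C^c △ (E ∪ C))^c = {11}
(C^c △ (E ∪ C))^c ∩ (C ∩ (A ∪ B)) = {}
Both equal {}, so (C ∩ (A ∪ B)) ∖ (C^c △ (E ∪ C)) = (C^c △ (E ∪ C))^c ∩ (C ∩ (A ∪ B)).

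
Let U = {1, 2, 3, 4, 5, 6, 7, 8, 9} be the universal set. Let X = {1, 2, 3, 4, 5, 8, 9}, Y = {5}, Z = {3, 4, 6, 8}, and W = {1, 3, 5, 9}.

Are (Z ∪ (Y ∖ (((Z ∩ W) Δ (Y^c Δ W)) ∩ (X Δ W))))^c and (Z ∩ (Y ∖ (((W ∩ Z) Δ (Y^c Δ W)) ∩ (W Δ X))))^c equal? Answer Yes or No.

No

Z ∩ W = {3}
Y^c = {1, 2, 3, 4, 6, 7, 8, 9}
Y^c Δ W = {2, 4, 5, 6, 7, 8}
(Z ∩ W) Δ (Y^c Δ W) = {2, 3, 4, 5, 6, 7, 8}
X Δ W = {2, 4, 8}
((Z ∩ W) Δ (Y^c Δ W)) ∩ (X Δ W) = {2, 4, 8}
Y ∖ (((Z ∩ W) Δ (Y^c Δ W)) ∩ (X Δ W)) = {5}
Z ∪ (Y ∖ (((Z ∩ W) Δ (Y^c Δ W)) ∩ (X Δ W))) = {3, 4, 5, 6, 8}
(Z ∪ (Y ∖ (((Z ∩ W) Δ (Y^c Δ W)) ∩ (X Δ W))))^c = {1, 2, 7, 9}
W ∩ Z = {3}
(W ∩ Z) Δ (Y^c Δ W) = {2, 3, 4, 5, 6, 7, 8}
W Δ X = {2, 4, 8}
((W ∩ Z) Δ (Y^c Δ W)) ∩ (W Δ X) = {2, 4, 8}
Y ∖ (((W ∩ Z) Δ (Y^c Δ W)) ∩ (W Δ X)) = {5}
Z ∩ (Y ∖ (((W ∩ Z) Δ (Y^c Δ W)) ∩ (W Δ X))) = {}
(Z ∩ (Y ∖ (((W ∩ Z) Δ (Y^c Δ W)) ∩ (W Δ X))))^c = {1, 2, 3, 4, 5, 6, 7, 8, 9}
3 ∈ (Z ∩ (Y ∖ (((W ∩ Z) Δ (Y^c Δ W)) ∩ (W Δ X))))^c but 3 ∉ (Z ∪ (Y ∖ (((Z ∩ W) Δ (Y^c Δ W)) ∩ (X Δ W))))^c, so they differ.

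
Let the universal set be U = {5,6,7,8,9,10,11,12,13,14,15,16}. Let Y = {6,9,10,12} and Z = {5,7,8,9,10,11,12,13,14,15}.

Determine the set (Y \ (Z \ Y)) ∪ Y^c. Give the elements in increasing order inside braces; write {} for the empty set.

{5,6,7,8,9,10,11,12,13,14,15,16}

Z \ Y = {5,7,8,11,13,14,15}
Y \ (Z \ Y) = {6,9,10,12}
Y^c = {5,7,8,11,13,14,15,16}
(Y \ (Z \ Y)) ∪ Y^c = {5,6,7,8,9,10,11,12,13,14,15,16}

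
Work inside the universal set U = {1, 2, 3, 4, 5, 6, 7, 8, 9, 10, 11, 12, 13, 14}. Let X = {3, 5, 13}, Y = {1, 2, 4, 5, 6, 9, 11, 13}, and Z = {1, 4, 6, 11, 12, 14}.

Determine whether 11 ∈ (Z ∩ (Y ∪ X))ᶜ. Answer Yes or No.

11 ∈ Y and 11 ∉ X, so 11 ∈ Y ∪ X
11 ∈ Z and 11 ∈ (Y ∪ X), so 11 ∈ Z ∩ (Y ∪ X)
11 ∉ (Z ∩ (Y ∪ X))ᶜ since 11 ∈ (Z ∩ (Y ∪ X))

No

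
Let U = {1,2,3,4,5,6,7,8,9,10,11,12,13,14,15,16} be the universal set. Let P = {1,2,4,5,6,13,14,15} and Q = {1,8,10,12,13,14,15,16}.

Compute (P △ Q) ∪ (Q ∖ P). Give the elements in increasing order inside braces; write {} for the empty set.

P △ Q = {2,4,5,6,8,10,12,16}
Q ∖ P = {8,10,12,16}
(P △ Q) ∪ (Q ∖ P) = {2,4,5,6,8,10,12,16}

{2,4,5,6,8,10,12,16}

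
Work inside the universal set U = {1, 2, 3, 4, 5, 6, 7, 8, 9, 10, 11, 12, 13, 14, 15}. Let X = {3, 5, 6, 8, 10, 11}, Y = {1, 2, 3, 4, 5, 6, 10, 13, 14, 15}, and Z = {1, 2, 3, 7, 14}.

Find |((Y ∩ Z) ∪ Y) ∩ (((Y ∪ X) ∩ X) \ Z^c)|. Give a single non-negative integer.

Y ∩ Z = {1, 2, 3, 14}
(Y ∩ Z) ∪ Y = {1, 2, 3, 4, 5, 6, 10, 13, 14, 15}
Y ∪ X = {1, 2, 3, 4, 5, 6, 8, 10, 11, 13, 14, 15}
(Y ∪ X) ∩ X = {3, 5, 6, 8, 10, 11}
Z^c = {4, 5, 6, 8, 9, 10, 11, 12, 13, 15}
((Y ∪ X) ∩ X) \ Z^c = {3}
((Y ∩ Z) ∪ Y) ∩ (((Y ∪ X) ∩ X) \ Z^c) = {3}
|((Y ∩ Z) ∪ Y) ∩ (((Y ∪ X) ∩ X) \ Z^c)| = 1

1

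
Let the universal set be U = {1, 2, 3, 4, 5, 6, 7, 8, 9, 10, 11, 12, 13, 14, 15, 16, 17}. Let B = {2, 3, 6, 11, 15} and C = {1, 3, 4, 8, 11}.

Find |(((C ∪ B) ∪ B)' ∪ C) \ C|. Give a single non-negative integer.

C ∪ B = {1, 2, 3, 4, 6, 8, 11, 15}
(C ∪ B) ∪ B = {1, 2, 3, 4, 6, 8, 11, 15}
((C ∪ B) ∪ B)' = {5, 7, 9, 10, 12, 13, 14, 16, 17}
((C ∪ B) ∪ B)' ∪ C = {1, 3, 4, 5, 7, 8, 9, 10, 11, 12, 13, 14, 16, 17}
(((C ∪ B) ∪ B)' ∪ C) \ C = {5, 7, 9, 10, 12, 13, 14, 16, 17}
|(((C ∪ B) ∪ B)' ∪ C) \ C| = 9

9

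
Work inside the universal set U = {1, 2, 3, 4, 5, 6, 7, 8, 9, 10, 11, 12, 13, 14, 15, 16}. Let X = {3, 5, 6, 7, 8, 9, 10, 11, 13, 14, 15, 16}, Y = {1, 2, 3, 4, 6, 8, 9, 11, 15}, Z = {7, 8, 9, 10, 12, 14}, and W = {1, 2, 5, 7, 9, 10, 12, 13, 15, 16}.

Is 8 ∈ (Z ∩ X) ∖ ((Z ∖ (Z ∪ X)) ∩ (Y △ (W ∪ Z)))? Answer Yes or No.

Yes

8 ∈ Z and 8 ∈ X, so 8 ∈ Z ∩ X
8 ∈ Z and 8 ∈ X, so 8 ∈ Z ∪ X
8 ∈ Z and 8 ∈ (Z ∪ X), so 8 ∉ Z ∖ (Z ∪ X)
8 ∉ W and 8 ∈ Z, so 8 ∈ W ∪ Z
8 ∈ Y and 8 ∈ (W ∪ Z), so 8 ∉ Y △ (W ∪ Z)
8 ∉ (Z ∖ (Z ∪ X)) and 8 ∉ (Y △ (W ∪ Z)), so 8 ∉ (Z ∖ (Z ∪ X)) ∩ (Y △ (W ∪ Z))
8 ∈ (Z ∩ X) and 8 ∉ ((Z ∖ (Z ∪ X)) ∩ (Y △ (W ∪ Z))), so 8 ∈ (Z ∩ X) ∖ ((Z ∖ (Z ∪ X)) ∩ (Y △ (W ∪ Z)))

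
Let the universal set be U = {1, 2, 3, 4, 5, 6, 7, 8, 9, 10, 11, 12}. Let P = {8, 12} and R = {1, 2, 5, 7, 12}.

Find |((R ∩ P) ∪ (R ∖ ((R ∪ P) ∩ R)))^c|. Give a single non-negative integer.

11

R ∩ P = {12}
R ∪ P = {1, 2, 5, 7, 8, 12}
(R ∪ P) ∩ R = {1, 2, 5, 7, 12}
R ∖ ((R ∪ P) ∩ R) = {}
(R ∩ P) ∪ (R ∖ ((R ∪ P) ∩ R)) = {12}
((R ∩ P) ∪ (R ∖ ((R ∪ P) ∩ R)))^c = {1, 2, 3, 4, 5, 6, 7, 8, 9, 10, 11}
|((R ∩ P) ∪ (R ∖ ((R ∪ P) ∩ R)))^c| = 11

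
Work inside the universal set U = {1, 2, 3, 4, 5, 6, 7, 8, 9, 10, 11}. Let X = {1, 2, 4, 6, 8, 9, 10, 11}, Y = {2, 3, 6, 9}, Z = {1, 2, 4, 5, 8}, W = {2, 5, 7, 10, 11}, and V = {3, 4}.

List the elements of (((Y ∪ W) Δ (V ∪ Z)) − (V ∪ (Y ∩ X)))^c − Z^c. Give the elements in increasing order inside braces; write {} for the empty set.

{2, 4, 5}

Y ∪ W = {2, 3, 5, 6, 7, 9, 10, 11}
V ∪ Z = {1, 2, 3, 4, 5, 8}
(Y ∪ W) Δ (V ∪ Z) = {1, 4, 6, 7, 8, 9, 10, 11}
Y ∩ X = {2, 6, 9}
V ∪ (Y ∩ X) = {2, 3, 4, 6, 9}
((Y ∪ W) Δ (V ∪ Z)) − (V ∪ (Y ∩ X)) = {1, 7, 8, 10, 11}
(((Y ∪ W) Δ (V ∪ Z)) − (V ∪ (Y ∩ X)))^c = {2, 3, 4, 5, 6, 9}
Z^c = {3, 6, 7, 9, 10, 11}
(((Y ∪ W) Δ (V ∪ Z)) − (V ∪ (Y ∩ X)))^c − Z^c = {2, 4, 5}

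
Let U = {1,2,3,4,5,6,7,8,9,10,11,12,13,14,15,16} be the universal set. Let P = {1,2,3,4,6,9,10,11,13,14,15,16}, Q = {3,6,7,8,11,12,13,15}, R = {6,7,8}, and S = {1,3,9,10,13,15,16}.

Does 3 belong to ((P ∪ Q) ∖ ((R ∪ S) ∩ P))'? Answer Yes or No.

Yes

3 ∈ P and 3 ∈ Q, so 3 ∈ P ∪ Q
3 ∉ R and 3 ∈ S, so 3 ∈ R ∪ S
3 ∈ (R ∪ S) and 3 ∈ P, so 3 ∈ (R ∪ S) ∩ P
3 ∈ (P ∪ Q) and 3 ∈ ((R ∪ S) ∩ P), so 3 ∉ (P ∪ Q) ∖ ((R ∪ S) ∩ P)
3 ∈ ((P ∪ Q) ∖ ((R ∪ S) ∩ P))' since 3 ∉ ((P ∪ Q) ∖ ((R ∪ S) ∩ P))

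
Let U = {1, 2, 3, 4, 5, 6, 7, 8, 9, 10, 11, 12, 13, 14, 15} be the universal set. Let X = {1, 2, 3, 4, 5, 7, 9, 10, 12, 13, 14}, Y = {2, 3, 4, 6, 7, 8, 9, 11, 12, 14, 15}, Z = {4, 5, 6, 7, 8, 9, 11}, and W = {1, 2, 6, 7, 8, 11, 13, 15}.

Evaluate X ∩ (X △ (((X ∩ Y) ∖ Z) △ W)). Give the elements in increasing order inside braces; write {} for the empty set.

X ∩ Y = {2, 3, 4, 7, 9, 12, 14}
(X ∩ Y) ∖ Z = {2, 3, 12, 14}
((X ∩ Y) ∖ Z) △ W = {1, 3, 6, 7, 8, 11, 12, 13, 14, 15}
X △ (((X ∩ Y) ∖ Z) △ W) = {2, 4, 5, 6, 8, 9, 10, 11, 15}
X ∩ (X △ (((X ∩ Y) ∖ Z) △ W)) = {2, 4, 5, 9, 10}

{2, 4, 5, 9, 10}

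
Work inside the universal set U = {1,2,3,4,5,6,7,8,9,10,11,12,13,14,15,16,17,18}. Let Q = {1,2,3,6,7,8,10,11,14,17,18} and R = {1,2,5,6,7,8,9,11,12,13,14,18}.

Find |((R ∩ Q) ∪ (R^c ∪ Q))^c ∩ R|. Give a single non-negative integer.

R ∩ Q = {1,2,6,7,8,11,14,18}
R^c = {3,4,10,15,16,17}
R^c ∪ Q = {1,2,3,4,6,7,8,10,11,14,15,16,17,18}
(R ∩ Q) ∪ (R^c ∪ Q) = {1,2,3,4,6,7,8,10,11,14,15,16,17,18}
((R ∩ Q) ∪ (R^c ∪ Q))^c = {5,9,12,13}
((R ∩ Q) ∪ (R^c ∪ Q))^c ∩ R = {5,9,12,13}
|((R ∩ Q) ∪ (R^c ∪ Q))^c ∩ R| = 4

4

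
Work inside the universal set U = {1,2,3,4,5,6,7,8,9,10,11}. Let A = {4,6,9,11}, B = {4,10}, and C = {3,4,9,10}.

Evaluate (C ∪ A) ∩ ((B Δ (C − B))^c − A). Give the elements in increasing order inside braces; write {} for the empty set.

C ∪ A = {3,4,6,9,10,11}
C − B = {3,9}
B Δ (C − B) = {3,4,9,10}
(B Δ (C − B))^c = {1,2,5,6,7,8,11}
(B Δ (C − B))^c − A = {1,2,5,7,8}
(C ∪ A) ∩ ((B Δ (C − B))^c − A) = {}

{}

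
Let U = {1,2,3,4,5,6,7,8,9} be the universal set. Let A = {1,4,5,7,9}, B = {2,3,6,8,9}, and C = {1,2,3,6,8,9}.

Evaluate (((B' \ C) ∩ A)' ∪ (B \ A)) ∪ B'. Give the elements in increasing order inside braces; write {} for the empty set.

B' = {1,4,5,7}
B' \ C = {4,5,7}
(B' \ C) ∩ A = {4,5,7}
((B' \ C) ∩ A)' = {1,2,3,6,8,9}
B \ A = {2,3,6,8}
((B' \ C) ∩ A)' ∪ (B \ A) = {1,2,3,6,8,9}
(((B' \ C) ∩ A)' ∪ (B \ A)) ∪ B' = {1,2,3,4,5,6,7,8,9}

{1,2,3,4,5,6,7,8,9}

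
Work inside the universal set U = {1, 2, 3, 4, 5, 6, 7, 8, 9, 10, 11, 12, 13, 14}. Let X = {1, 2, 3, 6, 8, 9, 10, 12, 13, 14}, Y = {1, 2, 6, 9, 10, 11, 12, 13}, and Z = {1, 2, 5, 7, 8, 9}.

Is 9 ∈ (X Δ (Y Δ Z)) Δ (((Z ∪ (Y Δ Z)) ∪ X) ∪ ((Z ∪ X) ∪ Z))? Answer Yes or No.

9 ∈ Y and 9 ∈ Z, so 9 ∉ Y Δ Z
9 ∈ X and 9 ∉ (Y Δ Z), so 9 ∈ X Δ (Y Δ Z)
9 ∈ Y and 9 ∈ Z, so 9 ∉ Y Δ Z
9 ∈ Z and 9 ∉ (Y Δ Z), so 9 ∈ Z ∪ (Y Δ Z)
9 ∈ (Z ∪ (Y Δ Z)) and 9 ∈ X, so 9 ∈ (Z ∪ (Y Δ Z)) ∪ X
9 ∈ Z and 9 ∈ X, so 9 ∈ Z ∪ X
9 ∈ (Z ∪ X) and 9 ∈ Z, so 9 ∈ (Z ∪ X) ∪ Z
9 ∈ ((Z ∪ (Y Δ Z)) ∪ X) and 9 ∈ ((Z ∪ X) ∪ Z), so 9 ∈ ((Z ∪ (Y Δ Z)) ∪ X) ∪ ((Z ∪ X) ∪ Z)
9 ∈ (X Δ (Y Δ Z)) and 9 ∈ (((Z ∪ (Y Δ Z)) ∪ X) ∪ ((Z ∪ X) ∪ Z)), so 9 ∉ (X Δ (Y Δ Z)) Δ (((Z ∪ (Y Δ Z)) ∪ X) ∪ ((Z ∪ X) ∪ Z))

No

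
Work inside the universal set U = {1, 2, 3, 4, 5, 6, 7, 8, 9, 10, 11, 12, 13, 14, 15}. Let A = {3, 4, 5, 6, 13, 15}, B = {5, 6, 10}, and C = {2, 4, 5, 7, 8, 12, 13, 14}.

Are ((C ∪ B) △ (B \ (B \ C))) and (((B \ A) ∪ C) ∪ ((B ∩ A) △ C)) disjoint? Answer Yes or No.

No

C ∪ B = {2, 4, 5, 6, 7, 8, 10, 12, 13, 14}
B \ C = {6, 10}
B \ (B \ C) = {5}
(C ∪ B) △ (B \ (B \ C)) = {2, 4, 6, 7, 8, 10, 12, 13, 14}
B \ A = {10}
(B \ A) ∪ C = {2, 4, 5, 7, 8, 10, 12, 13, 14}
B ∩ A = {5, 6}
(B ∩ A) △ C = {2, 4, 6, 7, 8, 12, 13, 14}
((B \ A) ∪ C) ∪ ((B ∩ A) △ C) = {2, 4, 5, 6, 7, 8, 10, 12, 13, 14}
2 lies in both, so they are not disjoint.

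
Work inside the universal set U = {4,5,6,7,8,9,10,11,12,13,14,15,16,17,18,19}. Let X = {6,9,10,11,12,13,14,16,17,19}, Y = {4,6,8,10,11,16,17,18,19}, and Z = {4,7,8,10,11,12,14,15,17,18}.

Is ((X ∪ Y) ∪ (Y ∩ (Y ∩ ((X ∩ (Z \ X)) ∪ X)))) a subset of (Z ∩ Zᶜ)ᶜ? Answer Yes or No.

X ∪ Y = {4,6,8,9,10,11,12,13,14,16,17,18,19}
Z \ X = {4,7,8,15,18}
X ∩ (Z \ X) = {}
(X ∩ (Z \ X)) ∪ X = {6,9,10,11,12,13,14,16,17,19}
Y ∩ ((X ∩ (Z \ X)) ∪ X) = {6,10,11,16,17,19}
Y ∩ (Y ∩ ((X ∩ (Z \ X)) ∪ X)) = {6,10,11,16,17,19}
(X ∪ Y) ∪ (Y ∩ (Y ∩ ((X ∩ (Z \ X)) ∪ X))) = {4,6,8,9,10,11,12,13,14,16,17,18,19}
Zᶜ = {5,6,9,13,16,19}
Z ∩ Zᶜ = {}
(Z ∩ Zᶜ)ᶜ = {4,5,6,7,8,9,10,11,12,13,14,15,16,17,18,19}
Every element of {4,6,8,9,10,11,12,13,14,16,17,18,19} is in {4,5,6,7,8,9,10,11,12,13,14,15,16,17,18,19}, so (X ∪ Y) ∪ (Y ∩ (Y ∩ ((X ∩ (Z \ X)) ∪ X))) ⊆ (Z ∩ Zᶜ)ᶜ.

Yes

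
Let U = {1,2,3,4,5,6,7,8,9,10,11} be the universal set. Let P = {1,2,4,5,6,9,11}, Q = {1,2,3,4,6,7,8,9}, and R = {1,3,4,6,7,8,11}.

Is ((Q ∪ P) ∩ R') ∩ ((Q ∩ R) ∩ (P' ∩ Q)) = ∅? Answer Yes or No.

Q ∪ P = {1,2,3,4,5,6,7,8,9,11}
R' = {2,5,9,10}
(Q ∪ P) ∩ R' = {2,5,9}
Q ∩ R = {1,3,4,6,7,8}
P' = {3,7,8,10}
P' ∩ Q = {3,7,8}
(Q ∩ R) ∩ (P' ∩ Q) = {3,7,8}
{2,5,9} and {3,7,8} share no elements.

Yes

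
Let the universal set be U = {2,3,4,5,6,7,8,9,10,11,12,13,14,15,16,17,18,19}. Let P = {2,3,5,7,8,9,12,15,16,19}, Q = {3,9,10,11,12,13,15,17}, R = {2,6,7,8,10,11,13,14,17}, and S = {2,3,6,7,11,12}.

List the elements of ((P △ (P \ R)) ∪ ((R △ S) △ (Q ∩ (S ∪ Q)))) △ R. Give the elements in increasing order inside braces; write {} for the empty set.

P \ R = {3,5,9,12,15,16,19}
P △ (P \ R) = {2,7,8}
R △ S = {3,8,10,12,13,14,17}
S ∪ Q = {2,3,6,7,9,10,11,12,13,15,17}
Q ∩ (S ∪ Q) = {3,9,10,11,12,13,15,17}
(R △ S) △ (Q ∩ (S ∪ Q)) = {8,9,11,14,15}
(P △ (P \ R)) ∪ ((R △ S) △ (Q ∩ (S ∪ Q))) = {2,7,8,9,11,14,15}
((P △ (P \ R)) ∪ ((R △ S) △ (Q ∩ (S ∪ Q)))) △ R = {6,9,10,13,15,17}

{6,9,10,13,15,17}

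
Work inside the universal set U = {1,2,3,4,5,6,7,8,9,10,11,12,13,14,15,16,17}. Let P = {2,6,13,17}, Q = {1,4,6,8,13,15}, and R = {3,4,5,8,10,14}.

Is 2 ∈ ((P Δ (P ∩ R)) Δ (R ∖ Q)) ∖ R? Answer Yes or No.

2 ∈ P and 2 ∉ R, so 2 ∉ P ∩ R
2 ∈ P and 2 ∉ (P ∩ R), so 2 ∈ P Δ (P ∩ R)
2 ∉ R and 2 ∉ Q, so 2 ∉ R ∖ Q
2 ∈ (P Δ (P ∩ R)) and 2 ∉ (R ∖ Q), so 2 ∈ (P Δ (P ∩ R)) Δ (R ∖ Q)
2 ∈ ((P Δ (P ∩ R)) Δ (R ∖ Q)) and 2 ∉ R, so 2 ∈ ((P Δ (P ∩ R)) Δ (R ∖ Q)) ∖ R

Yes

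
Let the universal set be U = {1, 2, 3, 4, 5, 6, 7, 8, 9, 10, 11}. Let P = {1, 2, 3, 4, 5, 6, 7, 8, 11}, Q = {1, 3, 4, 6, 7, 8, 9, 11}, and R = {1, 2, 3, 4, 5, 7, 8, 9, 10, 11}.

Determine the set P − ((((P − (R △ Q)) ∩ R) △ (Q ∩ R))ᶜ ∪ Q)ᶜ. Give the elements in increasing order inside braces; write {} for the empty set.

R △ Q = {2, 5, 6, 10}
P − (R △ Q) = {1, 3, 4, 7, 8, 11}
(P − (R △ Q)) ∩ R = {1, 3, 4, 7, 8, 11}
Q ∩ R = {1, 3, 4, 7, 8, 9, 11}
((P − (R △ Q)) ∩ R) △ (Q ∩ R) = {9}
(((P − (R △ Q)) ∩ R) △ (Q ∩ R))ᶜ = {1, 2, 3, 4, 5, 6, 7, 8, 10, 11}
(((P − (R △ Q)) ∩ R) △ (Q ∩ R))ᶜ ∪ Q = {1, 2, 3, 4, 5, 6, 7, 8, 9, 10, 11}
((((P − (R △ Q)) ∩ R) △ (Q ∩ R))ᶜ ∪ Q)ᶜ = {}
P − ((((P − (R △ Q)) ∩ R) △ (Q ∩ R))ᶜ ∪ Q)ᶜ = {1, 2, 3, 4, 5, 6, 7, 8, 11}

{1, 2, 3, 4, 5, 6, 7, 8, 11}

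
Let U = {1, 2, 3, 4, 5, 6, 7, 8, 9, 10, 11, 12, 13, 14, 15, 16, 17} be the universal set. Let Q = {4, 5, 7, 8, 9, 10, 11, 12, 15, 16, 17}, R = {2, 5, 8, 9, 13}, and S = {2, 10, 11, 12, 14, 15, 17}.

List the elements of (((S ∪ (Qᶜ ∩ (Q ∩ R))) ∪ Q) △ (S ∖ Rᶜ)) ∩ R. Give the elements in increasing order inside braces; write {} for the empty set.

Qᶜ = {1, 2, 3, 6, 13, 14}
Q ∩ R = {5, 8, 9}
Qᶜ ∩ (Q ∩ R) = {}
S ∪ (Qᶜ ∩ (Q ∩ R)) = {2, 10, 11, 12, 14, 15, 17}
(S ∪ (Qᶜ ∩ (Q ∩ R))) ∪ Q = {2, 4, 5, 7, 8, 9, 10, 11, 12, 14, 15, 16, 17}
Rᶜ = {1, 3, 4, 6, 7, 10, 11, 12, 14, 15, 16, 17}
S ∖ Rᶜ = {2}
((S ∪ (Qᶜ ∩ (Q ∩ R))) ∪ Q) △ (S ∖ Rᶜ) = {4, 5, 7, 8, 9, 10, 11, 12, 14, 15, 16, 17}
(((S ∪ (Qᶜ ∩ (Q ∩ R))) ∪ Q) △ (S ∖ Rᶜ)) ∩ R = {5, 8, 9}

{5, 8, 9}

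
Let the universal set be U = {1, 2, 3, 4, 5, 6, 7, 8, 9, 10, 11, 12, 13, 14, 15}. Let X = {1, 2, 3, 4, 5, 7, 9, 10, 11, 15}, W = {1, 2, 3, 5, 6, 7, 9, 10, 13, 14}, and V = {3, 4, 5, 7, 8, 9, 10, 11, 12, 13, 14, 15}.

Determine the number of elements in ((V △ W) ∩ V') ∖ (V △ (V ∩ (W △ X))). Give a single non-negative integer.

3

V △ W = {1, 2, 4, 6, 8, 11, 12, 15}
V' = {1, 2, 6}
(V △ W) ∩ V' = {1, 2, 6}
W △ X = {4, 6, 11, 13, 14, 15}
V ∩ (W △ X) = {4, 11, 13, 14, 15}
V △ (V ∩ (W △ X)) = {3, 5, 7, 8, 9, 10, 12}
((V △ W) ∩ V') ∖ (V △ (V ∩ (W △ X))) = {1, 2, 6}
|((V △ W) ∩ V') ∖ (V △ (V ∩ (W △ X)))| = 3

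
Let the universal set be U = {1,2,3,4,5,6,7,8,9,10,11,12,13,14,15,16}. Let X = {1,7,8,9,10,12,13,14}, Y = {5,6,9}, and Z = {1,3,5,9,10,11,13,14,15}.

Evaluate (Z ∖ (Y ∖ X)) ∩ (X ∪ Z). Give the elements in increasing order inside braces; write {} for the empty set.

Y ∖ X = {5,6}
Z ∖ (Y ∖ X) = {1,3,9,10,11,13,14,15}
X ∪ Z = {1,3,5,7,8,9,10,11,12,13,14,15}
(Z ∖ (Y ∖ X)) ∩ (X ∪ Z) = {1,3,9,10,11,13,14,15}

{1,3,9,10,11,13,14,15}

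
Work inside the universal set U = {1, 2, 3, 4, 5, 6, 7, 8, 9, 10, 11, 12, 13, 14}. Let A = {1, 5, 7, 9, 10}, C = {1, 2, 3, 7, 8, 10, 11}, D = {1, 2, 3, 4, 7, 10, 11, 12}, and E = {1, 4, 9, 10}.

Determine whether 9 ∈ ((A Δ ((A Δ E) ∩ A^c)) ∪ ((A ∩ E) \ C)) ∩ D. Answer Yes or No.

9 ∈ A and 9 ∈ E, so 9 ∉ A Δ E
9 ∈ A, so 9 ∉ A^c
9 ∉ (A Δ E) and 9 ∉ A^c, so 9 ∉ (A Δ E) ∩ A^c
9 ∈ A and 9 ∉ ((A Δ E) ∩ A^c), so 9 ∈ A Δ ((A Δ E) ∩ A^c)
9 ∈ A and 9 ∈ E, so 9 ∈ A ∩ E
9 ∈ (A ∩ E) and 9 ∉ C, so 9 ∈ (A ∩ E) \ C
9 ∈ (A Δ ((A Δ E) ∩ A^c)) and 9 ∈ ((A ∩ E) \ C), so 9 ∈ (A Δ ((A Δ E) ∩ A^c)) ∪ ((A ∩ E) \ C)
9 ∈ ((A Δ ((A Δ E) ∩ A^c)) ∪ ((A ∩ E) \ C)) and 9 ∉ D, so 9 ∉ ((A Δ ((A Δ E) ∩ A^c)) ∪ ((A ∩ E) \ C)) ∩ D

No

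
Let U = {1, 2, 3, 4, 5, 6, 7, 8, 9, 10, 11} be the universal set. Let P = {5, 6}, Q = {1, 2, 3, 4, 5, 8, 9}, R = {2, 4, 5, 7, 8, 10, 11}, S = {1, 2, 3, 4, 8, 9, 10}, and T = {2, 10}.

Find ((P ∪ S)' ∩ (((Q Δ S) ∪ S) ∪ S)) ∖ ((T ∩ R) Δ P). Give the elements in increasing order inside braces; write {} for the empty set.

{}

P ∪ S = {1, 2, 3, 4, 5, 6, 8, 9, 10}
(P ∪ S)' = {7, 11}
Q Δ S = {5, 10}
(Q Δ S) ∪ S = {1, 2, 3, 4, 5, 8, 9, 10}
((Q Δ S) ∪ S) ∪ S = {1, 2, 3, 4, 5, 8, 9, 10}
(P ∪ S)' ∩ (((Q Δ S) ∪ S) ∪ S) = {}
T ∩ R = {2, 10}
(T ∩ R) Δ P = {2, 5, 6, 10}
((P ∪ S)' ∩ (((Q Δ S) ∪ S) ∪ S)) ∖ ((T ∩ R) Δ P) = {}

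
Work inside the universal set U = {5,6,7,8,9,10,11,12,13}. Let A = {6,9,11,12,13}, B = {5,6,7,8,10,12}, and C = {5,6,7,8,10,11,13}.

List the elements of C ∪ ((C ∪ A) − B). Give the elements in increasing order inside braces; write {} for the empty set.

C ∪ A = {5,6,7,8,9,10,11,12,13}
(C ∪ A) − B = {9,11,13}
C ∪ ((C ∪ A) − B) = {5,6,7,8,9,10,11,13}

{5,6,7,8,9,10,11,13}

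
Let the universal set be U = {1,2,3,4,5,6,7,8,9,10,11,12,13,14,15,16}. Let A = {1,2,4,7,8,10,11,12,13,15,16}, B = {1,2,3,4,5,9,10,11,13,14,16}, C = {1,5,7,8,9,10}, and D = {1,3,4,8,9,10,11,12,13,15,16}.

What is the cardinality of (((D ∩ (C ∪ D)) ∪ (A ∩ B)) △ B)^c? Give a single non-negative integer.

C ∪ D = {1,3,4,5,7,8,9,10,11,12,13,15,16}
D ∩ (C ∪ D) = {1,3,4,8,9,10,11,12,13,15,16}
A ∩ B = {1,2,4,10,11,13,16}
(D ∩ (C ∪ D)) ∪ (A ∩ B) = {1,2,3,4,8,9,10,11,12,13,15,16}
((D ∩ (C ∪ D)) ∪ (A ∩ B)) △ B = {5,8,12,14,15}
(((D ∩ (C ∪ D)) ∪ (A ∩ B)) △ B)^c = {1,2,3,4,6,7,9,10,11,13,16}
|(((D ∩ (C ∪ D)) ∪ (A ∩ B)) △ B)^c| = 11

11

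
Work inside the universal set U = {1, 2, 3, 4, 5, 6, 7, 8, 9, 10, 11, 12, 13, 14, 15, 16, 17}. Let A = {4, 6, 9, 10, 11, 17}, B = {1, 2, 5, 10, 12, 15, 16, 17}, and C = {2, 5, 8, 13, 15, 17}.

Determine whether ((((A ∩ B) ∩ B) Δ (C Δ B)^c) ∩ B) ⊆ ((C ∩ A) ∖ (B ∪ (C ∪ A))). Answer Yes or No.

No

A ∩ B = {10, 17}
(A ∩ B) ∩ B = {10, 17}
C Δ B = {1, 8, 10, 12, 13, 16}
(C Δ B)^c = {2, 3, 4, 5, 6, 7, 9, 11, 14, 15, 17}
((A ∩ B) ∩ B) Δ (C Δ B)^c = {2, 3, 4, 5, 6, 7, 9, 10, 11, 14, 15}
(((A ∩ B) ∩ B) Δ (C Δ B)^c) ∩ B = {2, 5, 10, 15}
C ∩ A = {17}
C ∪ A = {2, 4, 5, 6, 8, 9, 10, 11, 13, 15, 17}
B ∪ (C ∪ A) = {1, 2, 4, 5, 6, 8, 9, 10, 11, 12, 13, 15, 16, 17}
(C ∩ A) ∖ (B ∪ (C ∪ A)) = {}
2 ∈ (((A ∩ B) ∩ B) Δ (C Δ B)^c) ∩ B but 2 ∉ (C ∩ A) ∖ (B ∪ (C ∪ A)), so the inclusion fails.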